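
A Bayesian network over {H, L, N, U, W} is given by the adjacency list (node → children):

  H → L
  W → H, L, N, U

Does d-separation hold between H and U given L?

Enumerating the 2 paths from H to U and testing each for blocking by {L}:
  1. H → L ← W → U — L:collider[open]; W:fork[open] ⇒ active
  2. H ← W → U — W:fork[open] ⇒ active
Because an active path exists, H and U are not d-separated.

No — H and U are not d-separated given {L}.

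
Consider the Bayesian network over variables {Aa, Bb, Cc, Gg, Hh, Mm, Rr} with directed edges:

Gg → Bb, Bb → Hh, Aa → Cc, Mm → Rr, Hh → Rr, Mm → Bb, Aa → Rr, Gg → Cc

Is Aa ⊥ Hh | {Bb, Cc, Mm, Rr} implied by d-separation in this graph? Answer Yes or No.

No

4 paths connect Aa and Hh; each must be blocked for d-separation to hold:
Path 1: Aa → Rr ← Mm → Bb → Hh
  Mm is a fork here and Mm is conditioned on, so the path is blocked at Mm.
Path 2: Aa → Rr ← Hh
  Rr is a collider and Rr is conditioned on, which opens it — no node blocks this path, so it is active.
Path 3: Aa → Cc ← Gg → Bb ← Mm → Rr ← Hh
  Mm is a fork here and Mm is conditioned on, so the path is blocked at Mm.
Path 4: Aa → Cc ← Gg → Bb → Hh
  Bb is a chain here and Bb is conditioned on, so the path is blocked at Bb.
Since the path Aa → Rr ← Hh is active, Aa and Hh are not d-separated given {Bb, Cc, Mm, Rr}.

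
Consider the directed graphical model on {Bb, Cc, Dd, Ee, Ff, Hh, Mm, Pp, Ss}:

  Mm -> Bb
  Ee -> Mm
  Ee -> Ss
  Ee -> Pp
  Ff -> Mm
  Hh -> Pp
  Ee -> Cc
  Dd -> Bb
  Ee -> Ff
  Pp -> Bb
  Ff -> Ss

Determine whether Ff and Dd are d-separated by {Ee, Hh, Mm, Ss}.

Yes

We examine all 6 paths between Ff and Dd:
Path 1: Ff ← Ee → Pp → Bb ← Dd
  Ee is a fork here and Ee is conditioned on, so the path is blocked at Ee.
Path 2: Ff ← Ee → Mm → Bb ← Dd
  Ee is a fork here and Ee is conditioned on, so the path is blocked at Ee.
Path 3: Ff → Mm → Bb ← Dd
  Mm is a chain here and Mm is conditioned on, so the path is blocked at Mm.
Path 4: Ff → Mm ← Ee → Pp → Bb ← Dd
  Ee is a fork here and Ee is conditioned on, so the path is blocked at Ee.
Path 5: Ff → Ss ← Ee → Pp → Bb ← Dd
  Ee is a fork here and Ee is conditioned on, so the path is blocked at Ee.
Path 6: Ff → Ss ← Ee → Mm → Bb ← Dd
  Ee is a fork here and Ee is conditioned on, so the path is blocked at Ee.
All paths are blocked; Ff ⊥ Dd | {Ee, Hh, Mm, Ss} holds.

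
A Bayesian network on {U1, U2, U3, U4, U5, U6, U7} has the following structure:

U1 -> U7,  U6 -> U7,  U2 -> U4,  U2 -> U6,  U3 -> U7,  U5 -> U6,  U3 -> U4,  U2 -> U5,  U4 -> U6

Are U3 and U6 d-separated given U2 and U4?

Yes

There are 4 undirected paths between U3 and U6; checking each against the conditioning set {U2, U4}:
  1. U3 → U4 ← U2 → U6 — U4:collider[open]; U2:fork[blocks] ⇒ blocked
  2. U3 → U4 ← U2 → U5 → U6 — U4:collider[open]; U2:fork[blocks]; U5:chain[open] ⇒ blocked
  3. U3 → U4 → U6 — U4:chain[blocks] ⇒ blocked
  4. U3 → U7 ← U6 — U7:collider[blocks] ⇒ blocked
Since every path is blocked, d-separation holds.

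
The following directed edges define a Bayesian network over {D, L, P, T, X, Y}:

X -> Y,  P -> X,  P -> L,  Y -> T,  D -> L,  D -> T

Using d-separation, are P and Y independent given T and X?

Yes — P and Y are d-separated given {T, X}.

2 paths connect P and Y; each must be blocked for d-separation to hold:
Path 1: P → X → Y
  X is a chain here and X is conditioned on, so the path is blocked at X.
Path 2: P → L ← D → T ← Y
  L is a collider here and neither L nor any of its descendants is conditioned on, so the collider stays closed — the path is blocked at L.
All paths are blocked; P ⊥ Y | {T, X} holds.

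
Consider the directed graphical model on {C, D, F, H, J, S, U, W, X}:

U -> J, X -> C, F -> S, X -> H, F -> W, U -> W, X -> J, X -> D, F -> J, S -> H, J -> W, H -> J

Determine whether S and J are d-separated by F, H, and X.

Yes

5 paths connect S and J; each must be blocked for d-separation to hold:
Path 1: S ← F → W ← U → J
  F is a fork here and F is conditioned on, so the path is blocked at F.
Path 2: S ← F → W ← J
  F is a fork here and F is conditioned on, so the path is blocked at F.
Path 3: S ← F → J
  F is a fork here and F is conditioned on, so the path is blocked at F.
Path 4: S → H → J
  H is a chain here and H is conditioned on, so the path is blocked at H.
Path 5: S → H ← X → J
  X is a fork here and X is conditioned on, so the path is blocked at X.
All paths are blocked; S ⊥ J | {F, H, X} holds.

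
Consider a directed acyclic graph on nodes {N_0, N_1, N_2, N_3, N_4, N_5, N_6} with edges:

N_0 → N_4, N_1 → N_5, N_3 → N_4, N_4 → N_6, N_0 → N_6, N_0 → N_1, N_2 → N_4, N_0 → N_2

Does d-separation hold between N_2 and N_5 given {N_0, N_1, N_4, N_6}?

3 paths connect N_2 and N_5; each must be blocked for d-separation to hold:
  1. N_2 → N_4 ← N_0 → N_1 → N_5 — N_4:collider[open]; N_0:fork[blocks]; N_1:chain[blocks] ⇒ blocked
  2. N_2 → N_4 → N_6 ← N_0 → N_1 → N_5 — N_4:chain[blocks]; N_6:collider[open]; N_0:fork[blocks]; N_1:chain[blocks] ⇒ blocked
  3. N_2 ← N_0 → N_1 → N_5 — N_0:fork[blocks]; N_1:chain[blocks] ⇒ blocked
Every path is blocked, so N_2 and N_5 are d-separated given {N_0, N_1, N_4, N_6}.

Yes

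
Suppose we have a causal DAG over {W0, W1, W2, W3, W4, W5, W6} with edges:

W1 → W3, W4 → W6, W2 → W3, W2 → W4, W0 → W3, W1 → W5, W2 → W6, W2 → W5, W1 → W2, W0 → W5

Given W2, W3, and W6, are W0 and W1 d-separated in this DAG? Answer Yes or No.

No

There are 6 undirected paths between W0 and W1; checking each against the conditioning set {W2, W3, W6}:
Path 1: W0 → W3 ← W1
  W3 is a collider and W3 is conditioned on, which opens it — no node blocks this path, so it is active.
Path 2: W0 → W3 ← W2 ← W1
  W2 is a chain here and W2 is conditioned on, so the path is blocked at W2.
Path 3: W0 → W3 ← W2 → W5 ← W1
  W2 is a fork here and W2 is conditioned on, so the path is blocked at W2.
Path 4: W0 → W5 ← W1
  W5 is a collider here and neither W5 nor any of its descendants is conditioned on, so the collider stays closed — the path is blocked at W5.
Path 5: W0 → W5 ← W2 → W3 ← W1
  W5 is a collider here and neither W5 nor any of its descendants is conditioned on, so the collider stays closed — the path is blocked at W5.
Path 6: W0 → W5 ← W2 ← W1
  W5 is a collider here and neither W5 nor any of its descendants is conditioned on, so the collider stays closed — the path is blocked at W5.
Since the path W0 → W3 ← W1 is active, W0 and W1 are not d-separated given {W2, W3, W6}.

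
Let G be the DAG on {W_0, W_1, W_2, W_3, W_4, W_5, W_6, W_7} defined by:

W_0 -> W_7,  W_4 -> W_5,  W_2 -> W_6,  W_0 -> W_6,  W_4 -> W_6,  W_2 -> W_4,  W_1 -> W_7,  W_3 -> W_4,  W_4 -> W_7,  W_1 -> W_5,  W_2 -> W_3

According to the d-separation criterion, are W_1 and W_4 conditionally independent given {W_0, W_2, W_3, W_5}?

5 paths connect W_1 and W_4; each must be blocked for d-separation to hold:
  1. W_1 → W_5 ← W_4 — W_5:collider[open] ⇒ active
  2. W_1 → W_7 ← W_0 → W_6 ← W_2 → W_3 → W_4 — W_7:collider[blocks]; W_0:fork[blocks]; W_6:collider[blocks]; W_2:fork[blocks]; W_3:chain[blocks] ⇒ blocked
  3. W_1 → W_7 ← W_0 → W_6 ← W_2 → W_4 — W_7:collider[blocks]; W_0:fork[blocks]; W_6:collider[blocks]; W_2:fork[blocks] ⇒ blocked
  4. W_1 → W_7 ← W_0 → W_6 ← W_4 — W_7:collider[blocks]; W_0:fork[blocks]; W_6:collider[blocks] ⇒ blocked
  5. W_1 → W_7 ← W_4 — W_7:collider[blocks] ⇒ blocked
Because an active path exists, W_1 and W_4 are not d-separated.

No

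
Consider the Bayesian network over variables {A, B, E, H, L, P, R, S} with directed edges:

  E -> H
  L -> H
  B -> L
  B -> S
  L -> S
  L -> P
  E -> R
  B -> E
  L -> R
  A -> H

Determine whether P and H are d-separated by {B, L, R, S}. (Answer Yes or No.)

Yes

Enumerating the 4 paths from P to H and testing each for blocking by {B, L, R, S}:
  1. P ← L → H — L:fork[blocks] ⇒ blocked
  2. P ← L → S ← B → E → H — L:fork[blocks]; S:collider[open]; B:fork[blocks]; E:chain[open] ⇒ blocked
  3. P ← L → R ← E → H — L:fork[blocks]; R:collider[open]; E:fork[open] ⇒ blocked
  4. P ← L ← B → E → H — L:chain[blocks]; B:fork[blocks]; E:chain[open] ⇒ blocked
Since every path is blocked, d-separation holds.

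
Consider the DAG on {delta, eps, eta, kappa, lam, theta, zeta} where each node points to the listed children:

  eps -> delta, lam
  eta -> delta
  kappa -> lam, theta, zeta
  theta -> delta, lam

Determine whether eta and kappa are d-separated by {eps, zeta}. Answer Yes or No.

Yes

4 paths connect eta and kappa; each must be blocked for d-separation to hold:
Path 1: eta → delta ← theta ← kappa
  delta is a collider here and neither delta nor any of its descendants is conditioned on, so the collider stays closed — the path is blocked at delta.
Path 2: eta → delta ← theta → lam ← kappa
  delta is a collider here and neither delta nor any of its descendants is conditioned on, so the collider stays closed — the path is blocked at delta.
Path 3: eta → delta ← eps → lam ← kappa
  delta is a collider here and neither delta nor any of its descendants is conditioned on, so the collider stays closed — the path is blocked at delta.
Path 4: eta → delta ← eps → lam ← theta ← kappa
  delta is a collider here and neither delta nor any of its descendants is conditioned on, so the collider stays closed — the path is blocked at delta.
Every path is blocked, so eta and kappa are d-separated given {eps, zeta}.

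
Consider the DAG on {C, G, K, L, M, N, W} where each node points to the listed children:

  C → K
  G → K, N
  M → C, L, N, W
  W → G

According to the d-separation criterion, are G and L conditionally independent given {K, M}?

Yes — G and L are d-separated given {K, M}.

There are 3 undirected paths between G and L; checking each against the conditioning set {K, M}:
Path 1: G ← W ← M → L
  M is a fork here and M is conditioned on, so the path is blocked at M.
Path 2: G → N ← M → L
  N is a collider here and neither N nor any of its descendants is conditioned on, so the collider stays closed — the path is blocked at N.
Path 3: G → K ← C ← M → L
  M is a fork here and M is conditioned on, so the path is blocked at M.
Since every path is blocked, d-separation holds.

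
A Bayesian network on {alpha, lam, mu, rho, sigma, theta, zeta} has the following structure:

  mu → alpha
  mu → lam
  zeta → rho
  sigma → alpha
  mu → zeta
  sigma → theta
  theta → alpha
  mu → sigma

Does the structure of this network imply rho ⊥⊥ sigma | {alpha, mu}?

We examine all 3 paths between rho and sigma:
Path 1: rho ← zeta ← mu → alpha ← theta ← sigma
  mu is a fork here and mu is conditioned on, so the path is blocked at mu.
Path 2: rho ← zeta ← mu → alpha ← sigma
  mu is a fork here and mu is conditioned on, so the path is blocked at mu.
Path 3: rho ← zeta ← mu → sigma
  mu is a fork here and mu is conditioned on, so the path is blocked at mu.
Every path is blocked, so rho and sigma are d-separated given {alpha, mu}.

Yes — rho and sigma are d-separated given {alpha, mu}.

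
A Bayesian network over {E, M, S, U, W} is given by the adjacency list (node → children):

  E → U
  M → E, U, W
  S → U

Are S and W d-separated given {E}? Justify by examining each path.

There are 2 undirected paths between S and W; checking each against the conditioning set {E}:
Path 1: S → U ← E ← M → W
  U is a collider here and neither U nor any of its descendants is conditioned on, so the collider stays closed — the path is blocked at U.
Path 2: S → U ← M → W
  U is a collider here and neither U nor any of its descendants is conditioned on, so the collider stays closed — the path is blocked at U.
Every path is blocked, so S and W are d-separated given {E}.

Yes — S and W are d-separated given {E}.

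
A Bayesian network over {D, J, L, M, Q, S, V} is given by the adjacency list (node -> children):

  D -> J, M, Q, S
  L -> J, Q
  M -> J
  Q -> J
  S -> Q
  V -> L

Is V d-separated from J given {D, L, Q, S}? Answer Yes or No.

Enumerating the 6 paths from V to J and testing each for blocking by {D, L, Q, S}:
  1. V → L → J — L:chain[blocks] ⇒ blocked
  2. V → L → Q → J — L:chain[blocks]; Q:chain[blocks] ⇒ blocked
  3. V → L → Q ← S ← D → J — L:chain[blocks]; Q:collider[open]; S:chain[blocks]; D:fork[blocks] ⇒ blocked
  4. V → L → Q ← S ← D → M → J — L:chain[blocks]; Q:collider[open]; S:chain[blocks]; D:fork[blocks]; M:chain[open] ⇒ blocked
  5. V → L → Q ← D → J — L:chain[blocks]; Q:collider[open]; D:fork[blocks] ⇒ blocked
  6. V → L → Q ← D → M → J — L:chain[blocks]; Q:collider[open]; D:fork[blocks]; M:chain[open] ⇒ blocked
All paths are blocked; V ⊥ J | {D, L, Q, S} holds.

Yes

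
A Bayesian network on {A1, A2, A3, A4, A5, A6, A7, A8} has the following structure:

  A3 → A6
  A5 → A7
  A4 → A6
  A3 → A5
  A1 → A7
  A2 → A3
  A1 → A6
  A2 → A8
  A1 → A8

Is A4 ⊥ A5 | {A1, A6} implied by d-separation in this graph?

No

We examine all 4 paths between A4 and A5:
  1. A4 → A6 ← A1 → A8 ← A2 → A3 → A5 — A6:collider[open]; A1:fork[blocks]; A8:collider[blocks]; A2:fork[open]; A3:chain[open] ⇒ blocked
  2. A4 → A6 ← A1 → A7 ← A5 — A6:collider[open]; A1:fork[blocks]; A7:collider[blocks] ⇒ blocked
  3. A4 → A6 ← A3 → A5 — A6:collider[open]; A3:fork[open] ⇒ active
  4. A4 → A6 ← A3 ← A2 → A8 ← A1 → A7 ← A5 — A6:collider[open]; A3:chain[open]; A2:fork[open]; A8:collider[blocks]; A1:fork[blocks]; A7:collider[blocks] ⇒ blocked
At least one path is unblocked, so d-separation fails.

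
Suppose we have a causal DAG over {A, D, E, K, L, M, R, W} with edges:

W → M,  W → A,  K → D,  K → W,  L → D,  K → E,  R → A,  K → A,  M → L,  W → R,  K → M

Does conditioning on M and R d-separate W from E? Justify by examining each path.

No

Enumerating the 5 paths from W to E and testing each for blocking by {M, R}:
Path 1: W → A ← K → E
  A is a collider here and neither A nor any of its descendants is conditioned on, so the collider stays closed — the path is blocked at A.
Path 2: W → M → L → D ← K → E
  M is a chain here and M is conditioned on, so the path is blocked at M.
Path 3: W → M ← K → E
  M is a collider and M is conditioned on, which opens it; K is a fork and K is not conditioned on — no node blocks this path, so it is active.
Path 4: W → R → A ← K → E
  R is a chain here and R is conditioned on, so the path is blocked at R.
Path 5: W ← K → E
  K is a fork and K is not conditioned on — no node blocks this path, so it is active.
Since the path W → M ← K → E is active, W and E are not d-separated given {M, R}.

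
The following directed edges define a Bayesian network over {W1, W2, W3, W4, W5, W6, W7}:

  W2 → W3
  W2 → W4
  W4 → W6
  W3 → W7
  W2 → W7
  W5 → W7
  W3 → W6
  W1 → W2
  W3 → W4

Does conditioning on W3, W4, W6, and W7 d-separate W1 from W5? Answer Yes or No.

No — W1 and W5 are not d-separated given {W3, W4, W6, W7}.

We examine all 4 paths between W1 and W5:
Path 1: W1 → W2 → W7 ← W5
  W2 is a chain and W2 is not conditioned on; W7 is a collider and W7 is conditioned on, which opens it — no node blocks this path, so it is active.
Path 2: W1 → W2 → W4 → W6 ← W3 → W7 ← W5
  W4 is a chain here and W4 is conditioned on, so the path is blocked at W4.
Path 3: W1 → W2 → W4 ← W3 → W7 ← W5
  W3 is a fork here and W3 is conditioned on, so the path is blocked at W3.
Path 4: W1 → W2 → W3 → W7 ← W5
  W3 is a chain here and W3 is conditioned on, so the path is blocked at W3.
Because an active path exists, W1 and W5 are not d-separated.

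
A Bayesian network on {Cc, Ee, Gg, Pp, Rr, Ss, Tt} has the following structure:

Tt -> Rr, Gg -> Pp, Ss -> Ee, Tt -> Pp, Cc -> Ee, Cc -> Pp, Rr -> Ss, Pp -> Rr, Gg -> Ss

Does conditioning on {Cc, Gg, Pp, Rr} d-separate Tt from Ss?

There are 6 undirected paths between Tt and Ss; checking each against the conditioning set {Cc, Gg, Pp, Rr}:
Path 1: Tt → Rr ← Pp ← Gg → Ss
  Pp is a chain here and Pp is conditioned on, so the path is blocked at Pp.
Path 2: Tt → Rr ← Pp ← Cc → Ee ← Ss
  Pp is a chain here and Pp is conditioned on, so the path is blocked at Pp.
Path 3: Tt → Rr → Ss
  Rr is a chain here and Rr is conditioned on, so the path is blocked at Rr.
Path 4: Tt → Pp ← Gg → Ss
  Gg is a fork here and Gg is conditioned on, so the path is blocked at Gg.
Path 5: Tt → Pp → Rr → Ss
  Pp is a chain here and Pp is conditioned on, so the path is blocked at Pp.
Path 6: Tt → Pp ← Cc → Ee ← Ss
  Cc is a fork here and Cc is conditioned on, so the path is blocked at Cc.
All paths are blocked; Tt ⊥ Ss | {Cc, Gg, Pp, Rr} holds.

Yes — Tt and Ss are d-separated given {Cc, Gg, Pp, Rr}.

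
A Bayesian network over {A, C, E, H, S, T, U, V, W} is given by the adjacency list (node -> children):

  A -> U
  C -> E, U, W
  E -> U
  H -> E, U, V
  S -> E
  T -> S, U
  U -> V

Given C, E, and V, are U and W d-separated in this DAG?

Enumerating the 5 paths from U to W and testing each for blocking by {C, E, V}:
Path 1: U ← C → W
  C is a fork here and C is conditioned on, so the path is blocked at C.
Path 2: U ← H → E ← C → W
  C is a fork here and C is conditioned on, so the path is blocked at C.
Path 3: U → V ← H → E ← C → W
  C is a fork here and C is conditioned on, so the path is blocked at C.
Path 4: U ← E ← C → W
  E is a chain here and E is conditioned on, so the path is blocked at E.
Path 5: U ← T → S → E ← C → W
  C is a fork here and C is conditioned on, so the path is blocked at C.
Since every path is blocked, d-separation holds.

Yes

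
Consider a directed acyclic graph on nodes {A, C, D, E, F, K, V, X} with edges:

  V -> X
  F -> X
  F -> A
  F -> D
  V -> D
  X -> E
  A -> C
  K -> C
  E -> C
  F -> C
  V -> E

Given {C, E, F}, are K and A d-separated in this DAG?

Enumerating the 6 paths from K to A and testing each for blocking by {C, E, F}:
  1. K → C ← E ← V → D ← F → A — C:collider[open]; E:chain[blocks]; V:fork[open]; D:collider[blocks]; F:fork[blocks] ⇒ blocked
  2. K → C ← E ← V → X ← F → A — C:collider[open]; E:chain[blocks]; V:fork[open]; X:collider[open]; F:fork[blocks] ⇒ blocked
  3. K → C ← E ← X ← V → D ← F → A — C:collider[open]; E:chain[blocks]; X:chain[open]; V:fork[open]; D:collider[blocks]; F:fork[blocks] ⇒ blocked
  4. K → C ← E ← X ← F → A — C:collider[open]; E:chain[blocks]; X:chain[open]; F:fork[blocks] ⇒ blocked
  5. K → C ← A — C:collider[open] ⇒ active
  6. K → C ← F → A — C:collider[open]; F:fork[blocks] ⇒ blocked
Since the path K → C ← A is active, K and A are not d-separated given {C, E, F}.

No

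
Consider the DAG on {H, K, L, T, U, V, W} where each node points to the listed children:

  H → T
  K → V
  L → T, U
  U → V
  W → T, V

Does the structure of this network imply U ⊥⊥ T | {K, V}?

We examine all 2 paths between U and T:
Path 1: U ← L → T
  L is a fork and L is not conditioned on — no node blocks this path, so it is active.
Path 2: U → V ← W → T
  V is a collider and V is conditioned on, which opens it; W is a fork and W is not conditioned on — no node blocks this path, so it is active.
Since the path U ← L → T is active, U and T are not d-separated given {K, V}.

No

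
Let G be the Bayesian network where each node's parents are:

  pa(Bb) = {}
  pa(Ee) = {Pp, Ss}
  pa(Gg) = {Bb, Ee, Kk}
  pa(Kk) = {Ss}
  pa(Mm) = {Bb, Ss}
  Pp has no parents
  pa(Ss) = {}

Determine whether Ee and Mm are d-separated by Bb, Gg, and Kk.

We examine all 4 paths between Ee and Mm:
Path 1: Ee ← Ss → Mm
  Ss is a fork and Ss is not conditioned on — no node blocks this path, so it is active.
Path 2: Ee ← Ss → Kk → Gg ← Bb → Mm
  Kk is a chain here and Kk is conditioned on, so the path is blocked at Kk.
Path 3: Ee → Gg ← Bb → Mm
  Bb is a fork here and Bb is conditioned on, so the path is blocked at Bb.
Path 4: Ee → Gg ← Kk ← Ss → Mm
  Kk is a chain here and Kk is conditioned on, so the path is blocked at Kk.
At least one path is unblocked, so d-separation fails.

No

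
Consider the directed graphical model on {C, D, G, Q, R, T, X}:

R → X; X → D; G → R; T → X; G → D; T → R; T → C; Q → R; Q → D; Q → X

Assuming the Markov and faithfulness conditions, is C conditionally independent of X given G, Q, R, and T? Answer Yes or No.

Yes

Enumerating the 6 paths from C to X and testing each for blocking by {G, Q, R, T}:
  1. C ← T → R ← G → D ← X — T:fork[blocks]; R:collider[open]; G:fork[blocks]; D:collider[blocks] ⇒ blocked
  2. C ← T → R ← G → D ← Q → X — T:fork[blocks]; R:collider[open]; G:fork[blocks]; D:collider[blocks]; Q:fork[blocks] ⇒ blocked
  3. C ← T → R → X — T:fork[blocks]; R:chain[blocks] ⇒ blocked
  4. C ← T → R ← Q → D ← X — T:fork[blocks]; R:collider[open]; Q:fork[blocks]; D:collider[blocks] ⇒ blocked
  5. C ← T → R ← Q → X — T:fork[blocks]; R:collider[open]; Q:fork[blocks] ⇒ blocked
  6. C ← T → X — T:fork[blocks] ⇒ blocked
Since every path is blocked, d-separation holds.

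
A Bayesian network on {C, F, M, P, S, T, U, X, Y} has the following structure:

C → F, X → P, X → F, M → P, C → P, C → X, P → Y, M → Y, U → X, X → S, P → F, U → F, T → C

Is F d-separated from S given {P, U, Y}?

We examine all 6 paths between F and S:
Path 1: F ← P ← X → S
  P is a chain here and P is conditioned on, so the path is blocked at P.
Path 2: F ← P ← C → X → S
  P is a chain here and P is conditioned on, so the path is blocked at P.
Path 3: F ← U → X → S
  U is a fork here and U is conditioned on, so the path is blocked at U.
Path 4: F ← X → S
  X is a fork and X is not conditioned on — no node blocks this path, so it is active.
Path 5: F ← C → P ← X → S
  C is a fork and C is not conditioned on; P is a collider and P is conditioned on, which opens it; X is a fork and X is not conditioned on — no node blocks this path, so it is active.
Path 6: F ← C → X → S
  C is a fork and C is not conditioned on; X is a chain and X is not conditioned on — no node blocks this path, so it is active.
Because an active path exists, F and S are not d-separated.

No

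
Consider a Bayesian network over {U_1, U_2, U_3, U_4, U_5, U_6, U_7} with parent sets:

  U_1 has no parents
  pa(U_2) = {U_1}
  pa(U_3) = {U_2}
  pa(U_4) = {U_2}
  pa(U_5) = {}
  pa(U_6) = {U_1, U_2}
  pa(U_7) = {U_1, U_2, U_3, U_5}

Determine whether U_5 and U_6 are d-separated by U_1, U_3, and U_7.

Enumerating the 6 paths from U_5 to U_6 and testing each for blocking by {U_1, U_3, U_7}:
Path 1: U_5 → U_7 ← U_1 → U_6
  U_1 is a fork here and U_1 is conditioned on, so the path is blocked at U_1.
Path 2: U_5 → U_7 ← U_1 → U_2 → U_6
  U_1 is a fork here and U_1 is conditioned on, so the path is blocked at U_1.
Path 3: U_5 → U_7 ← U_3 ← U_2 ← U_1 → U_6
  U_3 is a chain here and U_3 is conditioned on, so the path is blocked at U_3.
Path 4: U_5 → U_7 ← U_3 ← U_2 → U_6
  U_3 is a chain here and U_3 is conditioned on, so the path is blocked at U_3.
Path 5: U_5 → U_7 ← U_2 ← U_1 → U_6
  U_1 is a fork here and U_1 is conditioned on, so the path is blocked at U_1.
Path 6: U_5 → U_7 ← U_2 → U_6
  U_7 is a collider and U_7 is conditioned on, which opens it; U_2 is a fork and U_2 is not conditioned on — no node blocks this path, so it is active.
At least one path is unblocked, so d-separation fails.

No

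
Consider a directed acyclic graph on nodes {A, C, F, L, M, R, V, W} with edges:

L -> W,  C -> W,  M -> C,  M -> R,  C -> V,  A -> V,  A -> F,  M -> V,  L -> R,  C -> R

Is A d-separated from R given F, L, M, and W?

Yes

Enumerating the 6 paths from A to R and testing each for blocking by {F, L, M, W}:
  1. A → V ← M → C → R — V:collider[blocks]; M:fork[blocks]; C:chain[open] ⇒ blocked
  2. A → V ← M → C → W ← L → R — V:collider[blocks]; M:fork[blocks]; C:chain[open]; W:collider[open]; L:fork[blocks] ⇒ blocked
  3. A → V ← M → R — V:collider[blocks]; M:fork[blocks] ⇒ blocked
  4. A → V ← C ← M → R — V:collider[blocks]; C:chain[open]; M:fork[blocks] ⇒ blocked
  5. A → V ← C → R — V:collider[blocks]; C:fork[open] ⇒ blocked
  6. A → V ← C → W ← L → R — V:collider[blocks]; C:fork[open]; W:collider[open]; L:fork[blocks] ⇒ blocked
Since every path is blocked, d-separation holds.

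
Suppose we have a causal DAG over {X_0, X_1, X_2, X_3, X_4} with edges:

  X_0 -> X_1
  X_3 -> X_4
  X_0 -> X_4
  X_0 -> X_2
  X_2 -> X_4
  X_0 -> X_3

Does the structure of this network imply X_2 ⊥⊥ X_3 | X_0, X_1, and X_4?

No

We examine all 4 paths between X_2 and X_3:
Path 1: X_2 ← X_0 → X_3
  X_0 is a fork here and X_0 is conditioned on, so the path is blocked at X_0.
Path 2: X_2 ← X_0 → X_4 ← X_3
  X_0 is a fork here and X_0 is conditioned on, so the path is blocked at X_0.
Path 3: X_2 → X_4 ← X_3
  X_4 is a collider and X_4 is conditioned on, which opens it — no node blocks this path, so it is active.
Path 4: X_2 → X_4 ← X_0 → X_3
  X_0 is a fork here and X_0 is conditioned on, so the path is blocked at X_0.
At least one path is unblocked, so d-separation fails.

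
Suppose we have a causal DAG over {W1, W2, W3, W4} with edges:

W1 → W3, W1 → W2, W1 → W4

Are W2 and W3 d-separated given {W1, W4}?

Only one path connects W2 and W3:
Path 1: W2 ← W1 → W3
  W1 is a fork here and W1 is conditioned on, so the path is blocked at W1.
All paths are blocked; W2 ⊥ W3 | {W1, W4} holds.

Yes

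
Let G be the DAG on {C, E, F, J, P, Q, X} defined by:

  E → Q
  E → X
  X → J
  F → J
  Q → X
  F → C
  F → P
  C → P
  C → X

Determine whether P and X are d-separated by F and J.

There are 4 undirected paths between P and X; checking each against the conditioning set {F, J}:
Path 1: P ← C → X
  C is a fork and C is not conditioned on — no node blocks this path, so it is active.
Path 2: P ← C ← F → J ← X
  F is a fork here and F is conditioned on, so the path is blocked at F.
Path 3: P ← F → C → X
  F is a fork here and F is conditioned on, so the path is blocked at F.
Path 4: P ← F → J ← X
  F is a fork here and F is conditioned on, so the path is blocked at F.
At least one path is unblocked, so d-separation fails.

No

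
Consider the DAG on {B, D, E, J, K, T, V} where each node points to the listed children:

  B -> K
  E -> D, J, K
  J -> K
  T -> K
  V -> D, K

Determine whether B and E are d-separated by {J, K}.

Enumerating the 3 paths from B to E and testing each for blocking by {J, K}:
Path 1: B → K ← J ← E
  J is a chain here and J is conditioned on, so the path is blocked at J.
Path 2: B → K ← E
  K is a collider and K is conditioned on, which opens it — no node blocks this path, so it is active.
Path 3: B → K ← V → D ← E
  D is a collider here and neither D nor any of its descendants is conditioned on, so the collider stays closed — the path is blocked at D.
Since the path B → K ← E is active, B and E are not d-separated given {J, K}.

No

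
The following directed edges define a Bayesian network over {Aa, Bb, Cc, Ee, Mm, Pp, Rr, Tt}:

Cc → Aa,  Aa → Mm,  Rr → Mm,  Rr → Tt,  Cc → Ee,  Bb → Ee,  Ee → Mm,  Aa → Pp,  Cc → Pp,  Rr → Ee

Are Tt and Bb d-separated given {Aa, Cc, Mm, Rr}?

4 paths connect Tt and Bb; each must be blocked for d-separation to hold:
Path 1: Tt ← Rr → Mm ← Aa → Pp ← Cc → Ee ← Bb
  Rr is a fork here and Rr is conditioned on, so the path is blocked at Rr.
Path 2: Tt ← Rr → Mm ← Aa ← Cc → Ee ← Bb
  Rr is a fork here and Rr is conditioned on, so the path is blocked at Rr.
Path 3: Tt ← Rr → Mm ← Ee ← Bb
  Rr is a fork here and Rr is conditioned on, so the path is blocked at Rr.
Path 4: Tt ← Rr → Ee ← Bb
  Rr is a fork here and Rr is conditioned on, so the path is blocked at Rr.
All paths are blocked; Tt ⊥ Bb | {Aa, Cc, Mm, Rr} holds.

Yes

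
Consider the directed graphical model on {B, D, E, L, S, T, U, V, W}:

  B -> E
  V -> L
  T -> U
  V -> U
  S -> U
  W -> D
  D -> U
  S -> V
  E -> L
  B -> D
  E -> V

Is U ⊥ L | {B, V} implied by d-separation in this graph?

Enumerating the 6 paths from U to L and testing each for blocking by {B, V}:
Path 1: U ← D ← B → E → V → L
  B is a fork here and B is conditioned on, so the path is blocked at B.
Path 2: U ← D ← B → E → L
  B is a fork here and B is conditioned on, so the path is blocked at B.
Path 3: U ← S → V ← E → L
  S is a fork and S is not conditioned on; V is a collider and V is conditioned on, which opens it; E is a fork and E is not conditioned on — no node blocks this path, so it is active.
Path 4: U ← S → V → L
  V is a chain here and V is conditioned on, so the path is blocked at V.
Path 5: U ← V ← E → L
  V is a chain here and V is conditioned on, so the path is blocked at V.
Path 6: U ← V → L
  V is a fork here and V is conditioned on, so the path is blocked at V.
Since the path U ← S → V ← E → L is active, U and L are not d-separated given {B, V}.

No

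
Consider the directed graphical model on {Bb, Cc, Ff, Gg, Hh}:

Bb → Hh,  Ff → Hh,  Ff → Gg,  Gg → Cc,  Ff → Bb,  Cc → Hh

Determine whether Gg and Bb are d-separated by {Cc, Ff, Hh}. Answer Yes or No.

Enumerating the 4 paths from Gg to Bb and testing each for blocking by {Cc, Ff, Hh}:
Path 1: Gg → Cc → Hh ← Ff → Bb
  Cc is a chain here and Cc is conditioned on, so the path is blocked at Cc.
Path 2: Gg → Cc → Hh ← Bb
  Cc is a chain here and Cc is conditioned on, so the path is blocked at Cc.
Path 3: Gg ← Ff → Bb
  Ff is a fork here and Ff is conditioned on, so the path is blocked at Ff.
Path 4: Gg ← Ff → Hh ← Bb
  Ff is a fork here and Ff is conditioned on, so the path is blocked at Ff.
All paths are blocked; Gg ⊥ Bb | {Cc, Ff, Hh} holds.

Yes — Gg and Bb are d-separated given {Cc, Ff, Hh}.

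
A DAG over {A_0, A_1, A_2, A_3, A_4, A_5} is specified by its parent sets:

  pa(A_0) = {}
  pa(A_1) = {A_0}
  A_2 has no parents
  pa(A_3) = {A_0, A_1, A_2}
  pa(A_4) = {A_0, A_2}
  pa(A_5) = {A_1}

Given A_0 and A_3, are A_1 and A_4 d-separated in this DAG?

4 paths connect A_1 and A_4; each must be blocked for d-separation to hold:
  1. A_1 → A_3 ← A_2 → A_4 — A_3:collider[open]; A_2:fork[open] ⇒ active
  2. A_1 → A_3 ← A_0 → A_4 — A_3:collider[open]; A_0:fork[blocks] ⇒ blocked
  3. A_1 ← A_0 → A_3 ← A_2 → A_4 — A_0:fork[blocks]; A_3:collider[open]; A_2:fork[open] ⇒ blocked
  4. A_1 ← A_0 → A_4 — A_0:fork[blocks] ⇒ blocked
Because an active path exists, A_1 and A_4 are not d-separated.

No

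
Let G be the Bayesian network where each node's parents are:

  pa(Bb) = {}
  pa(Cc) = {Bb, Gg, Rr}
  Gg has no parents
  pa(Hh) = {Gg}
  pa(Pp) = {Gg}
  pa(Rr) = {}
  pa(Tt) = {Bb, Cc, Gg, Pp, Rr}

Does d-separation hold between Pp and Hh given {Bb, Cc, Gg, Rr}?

Yes

5 paths connect Pp and Hh; each must be blocked for d-separation to hold:
Path 1: Pp → Tt ← Rr → Cc ← Gg → Hh
  Tt is a collider here and neither Tt nor any of its descendants is conditioned on, so the collider stays closed — the path is blocked at Tt.
Path 2: Pp → Tt ← Gg → Hh
  Tt is a collider here and neither Tt nor any of its descendants is conditioned on, so the collider stays closed — the path is blocked at Tt.
Path 3: Pp → Tt ← Bb → Cc ← Gg → Hh
  Tt is a collider here and neither Tt nor any of its descendants is conditioned on, so the collider stays closed — the path is blocked at Tt.
Path 4: Pp → Tt ← Cc ← Gg → Hh
  Tt is a collider here and neither Tt nor any of its descendants is conditioned on, so the collider stays closed — the path is blocked at Tt.
Path 5: Pp ← Gg → Hh
  Gg is a fork here and Gg is conditioned on, so the path is blocked at Gg.
Since every path is blocked, d-separation holds.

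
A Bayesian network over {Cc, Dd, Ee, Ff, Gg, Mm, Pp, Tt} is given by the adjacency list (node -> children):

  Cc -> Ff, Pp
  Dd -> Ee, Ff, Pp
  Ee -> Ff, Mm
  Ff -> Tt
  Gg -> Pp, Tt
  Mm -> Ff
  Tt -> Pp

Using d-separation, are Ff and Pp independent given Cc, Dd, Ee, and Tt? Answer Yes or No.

6 paths connect Ff and Pp; each must be blocked for d-separation to hold:
  1. Ff ← Dd → Pp — Dd:fork[blocks] ⇒ blocked
  2. Ff ← Cc → Pp — Cc:fork[blocks] ⇒ blocked
  3. Ff ← Mm ← Ee ← Dd → Pp — Mm:chain[open]; Ee:chain[blocks]; Dd:fork[blocks] ⇒ blocked
  4. Ff ← Ee ← Dd → Pp — Ee:chain[blocks]; Dd:fork[blocks] ⇒ blocked
  5. Ff → Tt → Pp — Tt:chain[blocks] ⇒ blocked
  6. Ff → Tt ← Gg → Pp — Tt:collider[open]; Gg:fork[open] ⇒ active
At least one path is unblocked, so d-separation fails.

No — Ff and Pp are not d-separated given {Cc, Dd, Ee, Tt}.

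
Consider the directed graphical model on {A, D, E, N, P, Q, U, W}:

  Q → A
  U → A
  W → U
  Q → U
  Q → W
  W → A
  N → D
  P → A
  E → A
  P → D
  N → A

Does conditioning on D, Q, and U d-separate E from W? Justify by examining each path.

We examine all 5 paths between E and W:
Path 1: E → A ← Q → U ← W
  A is a collider here and neither A nor any of its descendants is conditioned on, so the collider stays closed — the path is blocked at A.
Path 2: E → A ← Q → W
  A is a collider here and neither A nor any of its descendants is conditioned on, so the collider stays closed — the path is blocked at A.
Path 3: E → A ← U ← Q → W
  A is a collider here and neither A nor any of its descendants is conditioned on, so the collider stays closed — the path is blocked at A.
Path 4: E → A ← U ← W
  A is a collider here and neither A nor any of its descendants is conditioned on, so the collider stays closed — the path is blocked at A.
Path 5: E → A ← W
  A is a collider here and neither A nor any of its descendants is conditioned on, so the collider stays closed — the path is blocked at A.
All paths are blocked; E ⊥ W | {D, Q, U} holds.

Yes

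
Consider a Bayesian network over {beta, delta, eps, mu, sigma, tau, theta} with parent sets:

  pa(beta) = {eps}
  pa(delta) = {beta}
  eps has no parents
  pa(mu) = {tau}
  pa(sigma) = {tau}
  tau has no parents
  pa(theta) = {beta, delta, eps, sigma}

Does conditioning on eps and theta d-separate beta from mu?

Enumerating the 3 paths from beta to mu and testing each for blocking by {eps, theta}:
Path 1: beta → theta ← sigma ← tau → mu
  theta is a collider and theta is conditioned on, which opens it; sigma is a chain and sigma is not conditioned on; tau is a fork and tau is not conditioned on — no node blocks this path, so it is active.
Path 2: beta → delta → theta ← sigma ← tau → mu
  delta is a chain and delta is not conditioned on; theta is a collider and theta is conditioned on, which opens it; sigma is a chain and sigma is not conditioned on; tau is a fork and tau is not conditioned on — no node blocks this path, so it is active.
Path 3: beta ← eps → theta ← sigma ← tau → mu
  eps is a fork here and eps is conditioned on, so the path is blocked at eps.
Since the path beta → theta ← sigma ← tau → mu is active, beta and mu are not d-separated given {eps, theta}.

No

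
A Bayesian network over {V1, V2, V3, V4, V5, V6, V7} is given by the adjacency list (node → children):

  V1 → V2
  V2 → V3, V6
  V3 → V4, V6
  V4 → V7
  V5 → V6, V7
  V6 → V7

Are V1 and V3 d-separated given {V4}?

No

4 paths connect V1 and V3; each must be blocked for d-separation to hold:
Path 1: V1 → V2 → V6 → V7 ← V4 ← V3
  V7 is a collider here and neither V7 nor any of its descendants is conditioned on, so the collider stays closed — the path is blocked at V7.
Path 2: V1 → V2 → V6 ← V3
  V6 is a collider here and neither V6 nor any of its descendants is conditioned on, so the collider stays closed — the path is blocked at V6.
Path 3: V1 → V2 → V6 ← V5 → V7 ← V4 ← V3
  V6 is a collider here and neither V6 nor any of its descendants is conditioned on, so the collider stays closed — the path is blocked at V6.
Path 4: V1 → V2 → V3
  V2 is a chain and V2 is not conditioned on — no node blocks this path, so it is active.
At least one path is unblocked, so d-separation fails.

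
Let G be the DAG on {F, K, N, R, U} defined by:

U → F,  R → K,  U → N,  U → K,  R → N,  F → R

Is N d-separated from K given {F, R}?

No

Enumerating the 4 paths from N to K and testing each for blocking by {F, R}:
  1. N ← U → K — U:fork[open] ⇒ active
  2. N ← U → F → R → K — U:fork[open]; F:chain[blocks]; R:chain[blocks] ⇒ blocked
  3. N ← R → K — R:fork[blocks] ⇒ blocked
  4. N ← R ← F ← U → K — R:chain[blocks]; F:chain[blocks]; U:fork[open] ⇒ blocked
Because an active path exists, N and K are not d-separated.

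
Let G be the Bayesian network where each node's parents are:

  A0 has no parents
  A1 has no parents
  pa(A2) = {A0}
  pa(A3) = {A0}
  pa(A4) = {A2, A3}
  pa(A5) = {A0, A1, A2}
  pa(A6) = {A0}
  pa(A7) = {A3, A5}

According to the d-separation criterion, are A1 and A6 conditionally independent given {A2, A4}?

Enumerating the 5 paths from A1 to A6 and testing each for blocking by {A2, A4}:
Path 1: A1 → A5 → A7 ← A3 → A4 ← A2 ← A0 → A6
  A7 is a collider here and neither A7 nor any of its descendants is conditioned on, so the collider stays closed — the path is blocked at A7.
Path 2: A1 → A5 → A7 ← A3 ← A0 → A6
  A7 is a collider here and neither A7 nor any of its descendants is conditioned on, so the collider stays closed — the path is blocked at A7.
Path 3: A1 → A5 ← A2 → A4 ← A3 ← A0 → A6
  A5 is a collider here and neither A5 nor any of its descendants is conditioned on, so the collider stays closed — the path is blocked at A5.
Path 4: A1 → A5 ← A2 ← A0 → A6
  A5 is a collider here and neither A5 nor any of its descendants is conditioned on, so the collider stays closed — the path is blocked at A5.
Path 5: A1 → A5 ← A0 → A6
  A5 is a collider here and neither A5 nor any of its descendants is conditioned on, so the collider stays closed — the path is blocked at A5.
Since every path is blocked, d-separation holds.

Yes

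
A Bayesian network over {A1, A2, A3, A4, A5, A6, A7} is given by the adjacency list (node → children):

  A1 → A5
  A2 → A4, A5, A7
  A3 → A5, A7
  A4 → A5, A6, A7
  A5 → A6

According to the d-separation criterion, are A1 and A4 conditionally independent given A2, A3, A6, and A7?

No — A1 and A4 are not d-separated given {A2, A3, A6, A7}.

6 paths connect A1 and A4; each must be blocked for d-separation to hold:
Path 1: A1 → A5 ← A3 → A7 ← A2 → A4
  A3 is a fork here and A3 is conditioned on, so the path is blocked at A3.
Path 2: A1 → A5 ← A3 → A7 ← A4
  A3 is a fork here and A3 is conditioned on, so the path is blocked at A3.
Path 3: A1 → A5 ← A2 → A4
  A2 is a fork here and A2 is conditioned on, so the path is blocked at A2.
Path 4: A1 → A5 ← A2 → A7 ← A4
  A2 is a fork here and A2 is conditioned on, so the path is blocked at A2.
Path 5: A1 → A5 → A6 ← A4
  A5 is a chain and A5 is not conditioned on; A6 is a collider and A6 is conditioned on, which opens it — no node blocks this path, so it is active.
Path 6: A1 → A5 ← A4
  A5 is a collider and its descendant A6 is conditioned on, which opens it — no node blocks this path, so it is active.
Because an active path exists, A1 and A4 are not d-separated.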